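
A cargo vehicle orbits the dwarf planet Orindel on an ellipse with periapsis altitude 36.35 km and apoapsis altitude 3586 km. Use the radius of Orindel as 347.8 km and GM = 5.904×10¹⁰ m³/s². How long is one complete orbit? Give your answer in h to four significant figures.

T ≈ 22.79 h

r_p = 347.8 + 36.35 = 384.15 km = 3.8415×10⁵ m.
r_a = 347.8 + 3586 = 3933.8 km = 3.9338×10⁶ m.
Semi-major axis a = (r_p + r_a)/2 = (384.15 + 3933.8)/2 = 2159.0 km = 2.159×10⁶ m.
By Kepler's third law T = 2π√(a³/μ) = 2π × 1.306×10⁴ = 8.203×10⁴ s.
= 22.79 h.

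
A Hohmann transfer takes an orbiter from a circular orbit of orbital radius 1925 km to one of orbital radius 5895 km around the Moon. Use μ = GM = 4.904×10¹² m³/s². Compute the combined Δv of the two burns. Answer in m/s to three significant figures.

r₁ = 1925 km = 1.925×10⁶ m.
r₂ = 5895 km = 5.895×10⁶ m.
Transfer ellipse a_t = (r₁ + r₂)/2 = 3.910×10⁶ m.
At r₁: circular v_c1 = √(μ/r₁) = 1596 m/s; transfer-perilune v_p = √[μ(2/r₁ − 1/a_t)] = 1960 m/s.
Δv₁ = v_p − v_c1 = 363.7 m/s.
At r₂: circular v_c2 = √(μ/r₂) = 912.1 m/s; transfer-apolune v_a = √[μ(2/r₂ − 1/a_t)] = 640.0 m/s.
Δv₂ = v_c2 − v_a = 272.1 m/s.
Total Δv = Δv₁ + Δv₂ = 635.8 m/s.

Δv_total ≈ 636 m/s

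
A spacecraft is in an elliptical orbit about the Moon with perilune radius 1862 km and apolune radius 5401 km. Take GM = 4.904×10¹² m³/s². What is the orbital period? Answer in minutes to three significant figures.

T ≈ 327 minutes

Semi-major axis a = (r_p + r_a)/2 = (1862.0 + 5401.0)/2 = 3631.5 km = 3.632×10⁶ m.
By Kepler's third law T = 2π√(a³/μ) = 2π × 3.125×10³ = 1.964×10⁴ s.
= 327.3 minutes.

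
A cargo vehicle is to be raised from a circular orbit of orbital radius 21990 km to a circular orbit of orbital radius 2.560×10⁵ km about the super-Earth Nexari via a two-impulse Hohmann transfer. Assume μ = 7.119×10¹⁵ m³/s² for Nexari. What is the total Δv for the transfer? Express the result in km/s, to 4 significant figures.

Δv_total ≈ 9.602 km/s

r₁ = 21990 km = 2.199×10⁷ m.
r₂ = 2.560×10⁵ km = 2.560×10⁸ m.
Transfer ellipse a_t = (r₁ + r₂)/2 = 1.390×10⁸ m.
At r₁: circular v_c1 = √(μ/r₁) = 17990 m/s; transfer-periapsis v_p = √[μ(2/r₁ − 1/a_t)] = 24420 m/s.
Δv₁ = v_p − v_c1 = 6426 m/s.
At r₂: circular v_c2 = √(μ/r₂) = 5273 m/s; transfer-apoapsis v_a = √[μ(2/r₂ − 1/a_t)] = 2098 m/s.
Δv₂ = v_c2 − v_a = 3176 m/s.
Total Δv = Δv₁ + Δv₂ = 9602 m/s = 9.602 km/s.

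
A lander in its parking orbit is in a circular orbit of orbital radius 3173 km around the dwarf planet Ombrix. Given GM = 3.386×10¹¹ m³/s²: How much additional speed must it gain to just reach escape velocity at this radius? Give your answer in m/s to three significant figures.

Δv ≈ 135 m/s

r = 3173 km = 3.173×10⁶ m.
Circular speed v_c = √(μ/r) = 326.7 m/s.
Escape speed v_esc = √(2μ/r) = √2 × v_c = 462.0 m/s.
Δv = v_esc − v_c = 135.3 m/s.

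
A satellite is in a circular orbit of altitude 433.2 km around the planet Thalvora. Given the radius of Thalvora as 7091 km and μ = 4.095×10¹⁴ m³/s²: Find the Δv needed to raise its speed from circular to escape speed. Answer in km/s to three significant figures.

r = 7091 + 433.2 = 7524.2 km = 7.5242×10⁶ m.
Circular speed v_c = √(μ/r) = 7377 m/s.
Escape speed v_esc = √(2μ/r) = √2 × v_c = 10430 m/s.
Δv = v_esc − v_c = 3056 m/s = 3.056 km/s.

Δv ≈ 3.06 km/s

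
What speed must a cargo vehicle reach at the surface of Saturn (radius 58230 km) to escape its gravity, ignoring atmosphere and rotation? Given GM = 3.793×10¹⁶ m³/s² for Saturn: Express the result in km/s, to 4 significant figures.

r = R = 5.823×10⁷ m.
Escape speed v_esc = √(2μ/r) = √(2 × 3.793×10¹⁶ / 5.823×10⁷) = √(1.303×10⁹) = 36090 m/s.
= 36.09 km/s.

v_esc ≈ 36.09 km/s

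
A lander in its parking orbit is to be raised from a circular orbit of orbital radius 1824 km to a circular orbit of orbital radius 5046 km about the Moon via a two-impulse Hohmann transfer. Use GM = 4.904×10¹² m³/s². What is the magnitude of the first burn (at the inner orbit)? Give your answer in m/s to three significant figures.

r₁ = 1824 km = 1.824×10⁶ m.
r₂ = 5046 km = 5.046×10⁶ m.
Transfer ellipse a_t = (r₁ + r₂)/2 = 3.435×10⁶ m.
At r₁: circular v_c1 = √(μ/r₁) = 1640 m/s; transfer-perilune v_p = √[μ(2/r₁ − 1/a_t)] = 1987 m/s.
Δv₁ = v_p − v_c1 = 347.7 m/s.

Δv ≈ 348 m/s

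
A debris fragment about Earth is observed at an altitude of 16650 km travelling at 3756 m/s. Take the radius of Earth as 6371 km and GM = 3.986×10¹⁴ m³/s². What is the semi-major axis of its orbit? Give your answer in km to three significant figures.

a ≈ 19400 km

r = 6371 + 16650 = 23021 km = 2.302×10⁷ m.
Specific orbital energy ε = v²/2 − μ/r = (3756)²/2 − 3.986×10¹⁴/2.302×10⁷ = -1.026×10⁷ J/kg.
Since ε = −μ/(2a), a = −μ/(2ε) = 1.942×10⁷ m = 19423 km.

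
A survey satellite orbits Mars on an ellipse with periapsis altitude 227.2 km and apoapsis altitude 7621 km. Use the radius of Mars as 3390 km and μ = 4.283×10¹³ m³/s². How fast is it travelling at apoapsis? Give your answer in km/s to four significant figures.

r_p = 3390 + 227.2 = 3617.2 km = 3.6172×10⁶ m.
r_a = 3390 + 7621 = 11011 km = 1.1011×10⁷ m.
Semi-major axis a = (r_p + r_a)/2 = 7314.1 km = 7.314×10⁶ m.
Vis-viva: v² = μ(2/r − 1/a) = 4.283×10¹³ × (1.816×10⁻⁷ − 1.367×10⁻⁷) = 1.924×10⁶ m²/s².
v = 1387 m/s = 1.387 km/s.

v ≈ 1.387 km/s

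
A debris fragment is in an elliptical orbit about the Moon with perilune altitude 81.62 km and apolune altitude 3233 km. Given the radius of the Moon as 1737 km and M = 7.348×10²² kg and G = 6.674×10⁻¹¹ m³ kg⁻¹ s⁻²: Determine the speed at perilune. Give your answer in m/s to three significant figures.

μ = GM = 6.674×10⁻¹¹ × 7.348×10²² = 4.904×10¹² m³/s².
r_p = 1737 + 81.62 = 1818.6 km = 1.8186×10⁶ m.
r_a = 1737 + 3233 = 4970.0 km = 4.9700×10⁶ m.
Semi-major axis a = (r_p + r_a)/2 = 3394.3 km = 3.394×10⁶ m.
Vis-viva: v² = μ(2/r − 1/a) = 4.904×10¹² × (1.100×10⁻⁶ − 2.946×10⁻⁷) = 3.948×10⁶ m²/s².
v = 1987 m/s.

v ≈ 1990 m/s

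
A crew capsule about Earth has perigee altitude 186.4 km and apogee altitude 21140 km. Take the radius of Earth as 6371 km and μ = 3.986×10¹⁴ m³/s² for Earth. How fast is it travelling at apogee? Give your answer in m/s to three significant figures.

r_p = 6371 + 186.4 = 6557.4 km = 6.5574×10⁶ m.
r_a = 6371 + 21140 = 27511 km = 2.7511×10⁷ m.
Semi-major axis a = (r_p + r_a)/2 = 17034 km = 1.703×10⁷ m.
Vis-viva: v² = μ(2/r − 1/a) = 3.986×10¹⁴ × (7.270×10⁻⁸ − 5.871×10⁻⁸) = 5.578×10⁶ m²/s².
v = 2362 m/s.

v ≈ 2360 m/s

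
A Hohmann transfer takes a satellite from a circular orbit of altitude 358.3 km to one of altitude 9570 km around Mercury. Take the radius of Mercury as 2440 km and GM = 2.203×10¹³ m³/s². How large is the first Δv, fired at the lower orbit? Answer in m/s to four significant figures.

Δv ≈ 767.7 m/s

r₁ = 2440 + 358.3 = 2798.3 km = 2.7983×10⁶ m.
r₂ = 2440 + 9570 = 12010 km = 1.2010×10⁷ m.
Transfer ellipse a_t = (r₁ + r₂)/2 = 7.404×10⁶ m.
At r₁: circular v_c1 = √(μ/r₁) = 2806 m/s; transfer-periherm v_p = √[μ(2/r₁ − 1/a_t)] = 3574 m/s.
Δv₁ = v_p − v_c1 = 767.7 m/s.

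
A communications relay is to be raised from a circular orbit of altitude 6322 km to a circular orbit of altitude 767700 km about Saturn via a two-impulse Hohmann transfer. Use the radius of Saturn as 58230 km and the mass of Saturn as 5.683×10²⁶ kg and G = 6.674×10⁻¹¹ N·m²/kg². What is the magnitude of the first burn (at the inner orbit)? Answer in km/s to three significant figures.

μ = GM = 6.674×10⁻¹¹ × 5.683×10²⁶ = 3.793×10¹⁶ m³/s².
r₁ = 58230 + 6322 = 64552 km = 6.4552×10⁷ m.
r₂ = 58230 + 767700 = 825930 km = 8.2593×10⁸ m.
Transfer ellipse a_t = (r₁ + r₂)/2 = 4.452×10⁸ m.
At r₁: circular v_c1 = √(μ/r₁) = 24240 m/s; transfer-perikrone v_p = √[μ(2/r₁ − 1/a_t)] = 33010 m/s.
Δv₁ = v_p − v_c1 = 8775 m/s.
= 8.775 km/s.

Δv ≈ 8.77 km/s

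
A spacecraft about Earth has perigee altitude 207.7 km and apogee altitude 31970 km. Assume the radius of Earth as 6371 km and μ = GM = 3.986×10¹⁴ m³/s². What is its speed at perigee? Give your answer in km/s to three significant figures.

r_p = 6371 + 207.7 = 6578.7 km = 6.5787×10⁶ m.
r_a = 6371 + 31970 = 38341 km = 3.8341×10⁷ m.
Semi-major axis a = (r_p + r_a)/2 = 22460 km = 2.246×10⁷ m.
Vis-viva: v² = μ(2/r − 1/a) = 3.986×10¹⁴ × (3.040×10⁻⁷ − 4.452×10⁻⁸) = 1.034×10⁸ m²/s².
v = 10170 m/s = 10.17 km/s.

v ≈ 10.2 km/s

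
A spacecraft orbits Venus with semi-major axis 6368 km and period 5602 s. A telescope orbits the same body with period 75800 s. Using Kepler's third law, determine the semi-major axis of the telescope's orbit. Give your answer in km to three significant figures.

a₂ ≈ 36200 km

Kepler's third law: a³ ∝ T², so a₂ = a₁ (T₂/T₁)^(2/3).
T₂/T₁ = 13.53, (T₂/T₁)^(2/3) = 5.678.
a₂ = 6368 × 5.678 = 36160 km.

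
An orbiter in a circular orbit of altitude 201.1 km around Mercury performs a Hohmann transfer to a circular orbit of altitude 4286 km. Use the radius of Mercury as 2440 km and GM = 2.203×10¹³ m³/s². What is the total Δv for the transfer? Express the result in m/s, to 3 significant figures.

Δv_total ≈ 1020 m/s

r₁ = 2440 + 201.1 = 2641.1 km = 2.6411×10⁶ m.
r₂ = 2440 + 4286 = 6726.0 km = 6.7260×10⁶ m.
Transfer ellipse a_t = (r₁ + r₂)/2 = 4.684×10⁶ m.
At r₁: circular v_c1 = √(μ/r₁) = 2888 m/s; transfer-periherm v_p = √[μ(2/r₁ − 1/a_t)] = 3461 m/s.
Δv₁ = v_p − v_c1 = 572.9 m/s.
At r₂: circular v_c2 = √(μ/r₂) = 1810 m/s; transfer-apoherm v_a = √[μ(2/r₂ − 1/a_t)] = 1359 m/s.
Δv₂ = v_c2 − v_a = 450.7 m/s.
Total Δv = Δv₁ + Δv₂ = 1024 m/s.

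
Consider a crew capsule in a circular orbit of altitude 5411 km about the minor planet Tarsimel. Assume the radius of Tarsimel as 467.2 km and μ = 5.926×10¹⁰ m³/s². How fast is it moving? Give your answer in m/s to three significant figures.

r = 467.2 + 5411 = 5878.2 km = 5.8782×10⁶ m.
For a circular orbit v = √(μ/r) = √(5.926×10¹⁰ / 5.878×10⁶) = √(1.008×10⁴) = 100.4 m/s.

v ≈ 100 m/s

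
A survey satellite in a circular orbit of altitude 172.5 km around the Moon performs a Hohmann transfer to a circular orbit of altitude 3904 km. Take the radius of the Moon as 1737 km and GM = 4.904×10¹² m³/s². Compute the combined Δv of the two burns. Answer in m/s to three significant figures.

Δv_total ≈ 626 m/s

r₁ = 1737 + 172.5 = 1909.5 km = 1.9095×10⁶ m.
r₂ = 1737 + 3904 = 5641.0 km = 5.6410×10⁶ m.
Transfer ellipse a_t = (r₁ + r₂)/2 = 3.775×10⁶ m.
At r₁: circular v_c1 = √(μ/r₁) = 1603 m/s; transfer-perilune v_p = √[μ(2/r₁ − 1/a_t)] = 1959 m/s.
Δv₁ = v_p − v_c1 = 356.4 m/s.
At r₂: circular v_c2 = √(μ/r₂) = 932.4 m/s; transfer-apolune v_a = √[μ(2/r₂ − 1/a_t)] = 663.1 m/s.
Δv₂ = v_c2 − v_a = 269.3 m/s.
Total Δv = Δv₁ + Δv₂ = 625.7 m/s.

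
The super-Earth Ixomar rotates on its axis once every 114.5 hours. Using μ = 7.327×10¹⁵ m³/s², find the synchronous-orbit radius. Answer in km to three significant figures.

r_sync ≈ 3.16×10⁵ km

T = 114.5 hours = 4.122×10⁵ s.
A synchronous orbit has period T, so by Kepler's third law a = (μT²/4π²)^(1/3).
μT²/4π² = 7.327×10¹⁵ × (4.122×10⁵)² / 39.48 = 3.153×10²⁵ m³.
a = 3.159×10⁸ m = 3.1593×10⁵ km.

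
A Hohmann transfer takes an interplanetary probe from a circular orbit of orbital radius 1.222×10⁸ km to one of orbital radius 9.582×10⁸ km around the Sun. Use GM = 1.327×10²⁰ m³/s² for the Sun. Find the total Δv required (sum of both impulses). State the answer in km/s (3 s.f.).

Δv_total ≈ 17.1 km/s

r₁ = 1.222×10⁸ km = 1.222×10¹¹ m.
r₂ = 9.582×10⁸ km = 9.582×10¹¹ m.
Transfer ellipse a_t = (r₁ + r₂)/2 = 5.402×10¹¹ m.
At r₁: circular v_c1 = √(μ/r₁) = 32950 m/s; transfer-perihelion v_p = √[μ(2/r₁ − 1/a_t)] = 43890 m/s.
Δv₁ = v_p − v_c1 = 10940 m/s.
At r₂: circular v_c2 = √(μ/r₂) = 11770 m/s; transfer-aphelion v_a = √[μ(2/r₂ − 1/a_t)] = 5597 m/s.
Δv₂ = v_c2 − v_a = 6171 m/s.
Total Δv = Δv₁ + Δv₂ = 17110 m/s = 17.11 km/s.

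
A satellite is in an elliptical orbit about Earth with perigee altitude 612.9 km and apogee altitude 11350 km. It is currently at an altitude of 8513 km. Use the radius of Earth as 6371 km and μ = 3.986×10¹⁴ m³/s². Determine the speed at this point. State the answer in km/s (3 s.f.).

r_p = 6371 + 612.9 = 6983.9 km = 6.9839×10⁶ m.
r_a = 6371 + 11350 = 17721 km = 1.7721×10⁷ m.
r = 6371 + 8513 = 14884 km = 1.488×10⁷ m.
Semi-major axis a = (r_p + r_a)/2 = 12352 km = 1.235×10⁷ m.
Vis-viva: v² = μ(2/r − 1/a) = 3.986×10¹⁴ × (1.344×10⁻⁷ − 8.096×10⁻⁸) = 2.129×10⁷ m²/s².
v = 4614 m/s = 4.614 km/s.

v ≈ 4.61 km/s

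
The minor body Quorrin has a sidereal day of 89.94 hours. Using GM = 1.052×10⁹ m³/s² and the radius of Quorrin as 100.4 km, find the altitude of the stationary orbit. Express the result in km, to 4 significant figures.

T = 89.94 hours = 3.238×10⁵ s.
A synchronous orbit has period T, so by Kepler's third law a = (μT²/4π²)^(1/3).
μT²/4π² = 1.052×10⁹ × (3.238×10⁵)² / 39.48 = 2.794×10¹⁸ m³.
a = 1.408×10⁶ m = 1408.4 km.
Altitude h = a − R = 1408.4 − 100.4 = 1308.0 km.

h_sync ≈ 1308 km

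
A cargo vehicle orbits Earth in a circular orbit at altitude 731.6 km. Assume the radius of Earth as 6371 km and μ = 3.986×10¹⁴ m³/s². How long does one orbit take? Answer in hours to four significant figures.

T ≈ 1.655 hours

r = 6371 + 731.6 = 7102.6 km = 7.1026×10⁶ m.
Kepler's third law: T = 2π√(r³/μ) = 2π√((7.103×10⁶)³ / 3.986×10¹⁴).
r³/μ = 8.989×10⁵ s², so T = 2π × 9.481×10² = 5.957×10³ s.
Converting: 5.957×10³ s ÷ 3600 = 1.655 hours.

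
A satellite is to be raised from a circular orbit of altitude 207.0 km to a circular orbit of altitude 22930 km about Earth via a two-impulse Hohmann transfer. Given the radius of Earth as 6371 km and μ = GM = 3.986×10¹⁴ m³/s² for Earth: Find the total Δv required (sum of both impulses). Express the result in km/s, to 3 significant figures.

Δv_total ≈ 3.62 km/s

r₁ = 6371 + 207.0 = 6578.0 km = 6.5780×10⁶ m.
r₂ = 6371 + 22930 = 29301 km = 2.9301×10⁷ m.
Transfer ellipse a_t = (r₁ + r₂)/2 = 1.794×10⁷ m.
At r₁: circular v_c1 = √(μ/r₁) = 7784 m/s; transfer-perigee v_p = √[μ(2/r₁ − 1/a_t)] = 9949 m/s.
Δv₁ = v_p − v_c1 = 2164 m/s.
At r₂: circular v_c2 = √(μ/r₂) = 3688 m/s; transfer-apogee v_a = √[μ(2/r₂ − 1/a_t)] = 2233 m/s.
Δv₂ = v_c2 − v_a = 1455 m/s.
Total Δv = Δv₁ + Δv₂ = 3619 m/s = 3.619 km/s.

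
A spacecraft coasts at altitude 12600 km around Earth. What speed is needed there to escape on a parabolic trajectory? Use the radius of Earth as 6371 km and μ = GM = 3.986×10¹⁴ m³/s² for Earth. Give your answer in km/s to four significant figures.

v_esc ≈ 6.482 km/s

r = 6371 + 12600 = 18971 km = 1.8971×10⁷ m.
Escape speed v_esc = √(2μ/r) = √(2 × 3.986×10¹⁴ / 1.897×10⁷) = √(4.202×10⁷) = 6482 m/s.
= 6.482 km/s.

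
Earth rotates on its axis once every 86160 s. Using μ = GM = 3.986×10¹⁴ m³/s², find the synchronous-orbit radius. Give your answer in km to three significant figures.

r_sync ≈ 42200 km

A synchronous orbit has period T, so by Kepler's third law a = (μT²/4π²)^(1/3).
μT²/4π² = 3.986×10¹⁴ × (8.616×10⁴)² / 39.48 = 7.495×10²² m³.
a = 4.216×10⁷ m = 42163 km.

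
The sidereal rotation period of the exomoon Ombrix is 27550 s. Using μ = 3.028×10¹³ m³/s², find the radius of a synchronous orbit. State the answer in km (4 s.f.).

r_sync ≈ 8350 km

A synchronous orbit has period T, so by Kepler's third law a = (μT²/4π²)^(1/3).
μT²/4π² = 3.028×10¹³ × (2.755×10⁴)² / 39.48 = 5.822×10²⁰ m³.
a = 8.350×10⁶ m = 8349.9 km.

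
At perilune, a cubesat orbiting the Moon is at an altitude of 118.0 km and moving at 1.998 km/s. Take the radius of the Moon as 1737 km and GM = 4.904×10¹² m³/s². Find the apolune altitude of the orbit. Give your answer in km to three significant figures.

r_p = 1737 + 118.0 = 1855.0 km = 1.855×10⁶ m.
Specific energy ε = v²/2 − μ/r = -6.477×10⁵ J/kg, so a = −μ/(2ε) = 3.786×10⁶ m.
The apsides satisfy r_p + r_a = 2a, so the apolune radius is 2a − r_p = 5.717×10⁶ m = 5716.8 km.
Apolune altitude = 5716.8 − 1737 = 3979.8 km.

apolune altitude ≈ 3980 km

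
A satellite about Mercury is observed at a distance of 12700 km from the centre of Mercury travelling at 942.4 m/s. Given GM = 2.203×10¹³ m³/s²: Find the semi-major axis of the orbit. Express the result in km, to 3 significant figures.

r = 1.270×10⁷ m.
Specific orbital energy ε = v²/2 − μ/r = (942.4)²/2 − 2.203×10¹³/1.270×10⁷ = -1.291×10⁶ J/kg.
Since ε = −μ/(2a), a = −μ/(2ε) = 8.535×10⁶ m = 8534.9 km.

a ≈ 8530 km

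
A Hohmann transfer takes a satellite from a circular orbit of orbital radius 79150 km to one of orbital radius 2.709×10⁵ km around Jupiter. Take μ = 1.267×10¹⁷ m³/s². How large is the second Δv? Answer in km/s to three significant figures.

Δv ≈ 7.08 km/s

r₁ = 79150 km = 7.915×10⁷ m.
r₂ = 2.709×10⁵ km = 2.709×10⁸ m.
Transfer ellipse a_t = (r₁ + r₂)/2 = 1.750×10⁸ m.
At r₁: circular v_c1 = √(μ/r₁) = 40010 m/s; transfer-perijove v_p = √[μ(2/r₁ − 1/a_t)] = 49780 m/s.
At r₂: circular v_c2 = √(μ/r₂) = 21630 m/s; transfer-apojove v_a = √[μ(2/r₂ − 1/a_t)] = 14540 m/s.
Δv₂ = v_c2 − v_a = 7083 m/s.
= 7.083 km/s.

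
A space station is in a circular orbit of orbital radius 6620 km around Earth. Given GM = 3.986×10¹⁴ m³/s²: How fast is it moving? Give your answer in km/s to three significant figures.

v ≈ 7.76 km/s

r = 6620 km = 6.620×10⁶ m.
For a circular orbit v = √(μ/r) = √(3.986×10¹⁴ / 6.620×10⁶) = √(6.021×10⁷) = 7760 m/s.
That is 7.760 km/s.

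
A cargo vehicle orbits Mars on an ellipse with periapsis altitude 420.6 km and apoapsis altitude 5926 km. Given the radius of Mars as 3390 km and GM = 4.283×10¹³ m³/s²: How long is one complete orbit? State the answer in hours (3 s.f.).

r_p = 3390 + 420.6 = 3810.6 km = 3.8106×10⁶ m.
r_a = 3390 + 5926 = 9316.0 km = 9.3160×10⁶ m.
Semi-major axis a = (r_p + r_a)/2 = (3810.6 + 9316.0)/2 = 6563.3 km = 6.563×10⁶ m.
By Kepler's third law T = 2π√(a³/μ) = 2π × 2.569×10³ = 1.614×10⁴ s.
= 4.484 hours.

T ≈ 4.48 hours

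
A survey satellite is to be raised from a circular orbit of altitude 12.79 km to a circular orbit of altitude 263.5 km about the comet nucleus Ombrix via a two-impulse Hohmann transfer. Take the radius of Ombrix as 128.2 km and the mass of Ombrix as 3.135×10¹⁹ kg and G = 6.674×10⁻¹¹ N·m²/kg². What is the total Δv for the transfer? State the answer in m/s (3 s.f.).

Δv_total ≈ 45.8 m/s

μ = GM = 6.674×10⁻¹¹ × 3.135×10¹⁹ = 2.092×10⁹ m³/s².
r₁ = 128.2 + 12.79 = 140.99 km = 1.4099×10⁵ m.
r₂ = 128.2 + 263.5 = 391.70 km = 3.9170×10⁵ m.
Transfer ellipse a_t = (r₁ + r₂)/2 = 2.663×10⁵ m.
At r₁: circular v_c1 = √(μ/r₁) = 121.8 m/s; transfer-periapsis v_p = √[μ(2/r₁ − 1/a_t)] = 147.7 m/s.
Δv₁ = v_p − v_c1 = 25.91 m/s.
At r₂: circular v_c2 = √(μ/r₂) = 73.09 m/s; transfer-apoapsis v_a = √[μ(2/r₂ − 1/a_t)] = 53.17 m/s.
Δv₂ = v_c2 − v_a = 19.91 m/s.
Total Δv = Δv₁ + Δv₂ = 45.82 m/s.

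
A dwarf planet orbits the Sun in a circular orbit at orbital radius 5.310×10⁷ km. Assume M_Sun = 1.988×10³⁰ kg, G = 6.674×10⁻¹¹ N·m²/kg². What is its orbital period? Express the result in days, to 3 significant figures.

T ≈ 77.3 days

μ = GM = 6.674×10⁻¹¹ × 1.988×10³⁰ = 1.327×10²⁰ m³/s².
r = 5.310×10⁷ km = 5.310×10¹⁰ m.
Kepler's third law: T = 2π√(r³/μ) = 2π√((5.310×10¹⁰)³ / 1.327×10²⁰).
r³/μ = 1.128×10¹² s², so T = 2π × 1.062×10⁶ = 6.675×10⁶ s.
Converting: 6.675×10⁶ s ÷ 86400 = 77.25 days.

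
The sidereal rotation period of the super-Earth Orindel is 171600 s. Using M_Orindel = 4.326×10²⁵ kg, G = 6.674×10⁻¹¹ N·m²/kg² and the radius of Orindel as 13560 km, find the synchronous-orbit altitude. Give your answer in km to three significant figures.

μ = GM = 6.674×10⁻¹¹ × 4.326×10²⁵ = 2.887×10¹⁵ m³/s².
A synchronous orbit has period T, so by Kepler's third law a = (μT²/4π²)^(1/3).
μT²/4π² = 2.887×10¹⁵ × (1.716×10⁵)² / 39.48 = 2.154×10²⁴ m³.
a = 1.291×10⁸ m = 1.2914×10⁵ km.
Altitude h = a − R = 1.2914×10⁵ − 13560 = 1.1558×10⁵ km.

h_sync ≈ 1.16×10⁵ km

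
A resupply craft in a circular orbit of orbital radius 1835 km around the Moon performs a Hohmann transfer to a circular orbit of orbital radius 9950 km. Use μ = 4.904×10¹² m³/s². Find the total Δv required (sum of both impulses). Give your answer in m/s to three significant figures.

Δv_total ≈ 800 m/s

r₁ = 1835 km = 1.835×10⁶ m.
r₂ = 9950 km = 9.950×10⁶ m.
Transfer ellipse a_t = (r₁ + r₂)/2 = 5.892×10⁶ m.
At r₁: circular v_c1 = √(μ/r₁) = 1635 m/s; transfer-perilune v_p = √[μ(2/r₁ − 1/a_t)] = 2124 m/s.
Δv₁ = v_p − v_c1 = 489.5 m/s.
At r₂: circular v_c2 = √(μ/r₂) = 702.0 m/s; transfer-apolune v_a = √[μ(2/r₂ − 1/a_t)] = 391.8 m/s.
Δv₂ = v_c2 − v_a = 310.3 m/s.
Total Δv = Δv₁ + Δv₂ = 799.8 m/s.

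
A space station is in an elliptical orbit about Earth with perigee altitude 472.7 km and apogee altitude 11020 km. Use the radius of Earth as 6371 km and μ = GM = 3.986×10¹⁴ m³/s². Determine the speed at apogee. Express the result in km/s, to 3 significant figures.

v ≈ 3.60 km/s

r_p = 6371 + 472.7 = 6843.7 km = 6.8437×10⁶ m.
r_a = 6371 + 11020 = 17391 km = 1.7391×10⁷ m.
Semi-major axis a = (r_p + r_a)/2 = 12117 km = 1.212×10⁷ m.
Vis-viva: v² = μ(2/r − 1/a) = 3.986×10¹⁴ × (1.150×10⁻⁷ − 8.253×10⁻⁸) = 1.294×10⁷ m²/s².
v = 3598 m/s = 3.598 km/s.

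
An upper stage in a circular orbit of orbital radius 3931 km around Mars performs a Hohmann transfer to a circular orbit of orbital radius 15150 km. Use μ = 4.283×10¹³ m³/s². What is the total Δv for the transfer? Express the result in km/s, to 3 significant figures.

Δv_total ≈ 1.46 km/s

r₁ = 3931 km = 3.931×10⁶ m.
r₂ = 15150 km = 1.515×10⁷ m.
Transfer ellipse a_t = (r₁ + r₂)/2 = 9.540×10⁶ m.
At r₁: circular v_c1 = √(μ/r₁) = 3301 m/s; transfer-periapsis v_p = √[μ(2/r₁ − 1/a_t)] = 4160 m/s.
Δv₁ = v_p − v_c1 = 858.7 m/s.
At r₂: circular v_c2 = √(μ/r₂) = 1681 m/s; transfer-apoapsis v_a = √[μ(2/r₂ − 1/a_t)] = 1079 m/s.
Δv₂ = v_c2 − v_a = 602.1 m/s.
Total Δv = Δv₁ + Δv₂ = 1461 m/s = 1.461 km/s.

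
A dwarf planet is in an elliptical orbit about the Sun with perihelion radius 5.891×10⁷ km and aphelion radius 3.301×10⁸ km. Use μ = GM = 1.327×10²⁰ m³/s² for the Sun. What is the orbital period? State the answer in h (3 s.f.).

Semi-major axis a = (r_p + r_a)/2 = (5.8910×10⁷ + 3.3010×10⁸)/2 = 1.9450×10⁸ km = 1.945×10¹¹ m.
By Kepler's third law T = 2π√(a³/μ) = 2π × 7.447×10⁶ = 4.679×10⁷ s.
= 13000 h.

T ≈ 13000 h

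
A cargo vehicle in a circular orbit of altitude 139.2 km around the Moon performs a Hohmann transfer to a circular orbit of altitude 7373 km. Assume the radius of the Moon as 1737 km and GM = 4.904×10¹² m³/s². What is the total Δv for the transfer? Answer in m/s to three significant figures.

Δv_total ≈ 770 m/s

r₁ = 1737 + 139.2 = 1876.2 km = 1.8762×10⁶ m.
r₂ = 1737 + 7373 = 9110.0 km = 9.1100×10⁶ m.
Transfer ellipse a_t = (r₁ + r₂)/2 = 5.493×10⁶ m.
At r₁: circular v_c1 = √(μ/r₁) = 1617 m/s; transfer-perilune v_p = √[μ(2/r₁ − 1/a_t)] = 2082 m/s.
Δv₁ = v_p − v_c1 = 465.3 m/s.
At r₂: circular v_c2 = √(μ/r₂) = 733.7 m/s; transfer-apolune v_a = √[μ(2/r₂ − 1/a_t)] = 428.8 m/s.
Δv₂ = v_c2 − v_a = 304.9 m/s.
Total Δv = Δv₁ + Δv₂ = 770.2 m/s.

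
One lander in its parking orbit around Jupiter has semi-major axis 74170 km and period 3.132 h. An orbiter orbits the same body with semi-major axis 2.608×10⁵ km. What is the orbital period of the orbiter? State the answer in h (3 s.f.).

Kepler's third law: T² ∝ a³, so T₂ = T₁ (a₂/a₁)^(3/2).
a₂/a₁ = 3.516, (a₂/a₁)^(3/2) = 6.594.
T₂ = 3.132 × 6.594 = 20.65 h.

T₂ ≈ 20.7 h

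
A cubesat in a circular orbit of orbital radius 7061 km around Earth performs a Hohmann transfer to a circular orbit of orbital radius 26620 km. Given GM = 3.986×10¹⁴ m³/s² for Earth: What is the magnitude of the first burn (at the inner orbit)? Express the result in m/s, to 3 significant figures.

Δv ≈ 1930 m/s

r₁ = 7061 km = 7.061×10⁶ m.
r₂ = 26620 km = 2.662×10⁷ m.
Transfer ellipse a_t = (r₁ + r₂)/2 = 1.684×10⁷ m.
At r₁: circular v_c1 = √(μ/r₁) = 7513 m/s; transfer-perigee v_p = √[μ(2/r₁ − 1/a_t)] = 9446 m/s.
Δv₁ = v_p − v_c1 = 1933 m/s.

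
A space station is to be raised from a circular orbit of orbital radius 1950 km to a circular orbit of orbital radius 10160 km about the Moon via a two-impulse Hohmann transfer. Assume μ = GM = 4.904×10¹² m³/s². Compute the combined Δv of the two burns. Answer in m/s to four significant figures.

Δv_total ≈ 768.9 m/s

r₁ = 1950 km = 1.950×10⁶ m.
r₂ = 10160 km = 1.016×10⁷ m.
Transfer ellipse a_t = (r₁ + r₂)/2 = 6.055×10⁶ m.
At r₁: circular v_c1 = √(μ/r₁) = 1586 m/s; transfer-perilune v_p = √[μ(2/r₁ − 1/a_t)] = 2054 m/s.
Δv₁ = v_p − v_c1 = 468.4 m/s.
At r₂: circular v_c2 = √(μ/r₂) = 694.7 m/s; transfer-apolune v_a = √[μ(2/r₂ − 1/a_t)] = 394.3 m/s.
Δv₂ = v_c2 − v_a = 300.5 m/s.
Total Δv = Δv₁ + Δv₂ = 768.9 m/s.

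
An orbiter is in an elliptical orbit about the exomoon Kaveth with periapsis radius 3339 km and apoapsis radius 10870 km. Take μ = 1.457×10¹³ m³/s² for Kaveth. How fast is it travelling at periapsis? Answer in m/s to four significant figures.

v ≈ 2584 m/s

Semi-major axis a = (r_p + r_a)/2 = 7104.5 km = 7.104×10⁶ m.
Vis-viva: v² = μ(2/r − 1/a) = 1.457×10¹³ × (5.990×10⁻⁷ − 1.408×10⁻⁷) = 6.676×10⁶ m²/s².
v = 2584 m/s.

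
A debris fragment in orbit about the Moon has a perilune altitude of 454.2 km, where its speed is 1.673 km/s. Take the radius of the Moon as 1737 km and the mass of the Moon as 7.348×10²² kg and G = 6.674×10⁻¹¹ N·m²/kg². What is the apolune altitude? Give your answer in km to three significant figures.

apolune altitude ≈ 1920 km

μ = GM = 6.674×10⁻¹¹ × 7.348×10²² = 4.904×10¹² m³/s².
r_p = 1737 + 454.2 = 2191.2 km = 2.191×10⁶ m.
Specific energy ε = v²/2 − μ/r = -8.386×10⁵ J/kg, so a = −μ/(2ε) = 2.924×10⁶ m.
The apsides satisfy r_p + r_a = 2a, so the apolune radius is 2a − r_p = 3.657×10⁶ m = 3656.7 km.
Apolune altitude = 3656.7 − 1737 = 1919.7 km.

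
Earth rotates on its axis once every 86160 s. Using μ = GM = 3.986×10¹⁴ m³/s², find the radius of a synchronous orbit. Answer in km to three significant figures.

r_sync ≈ 42200 km

A synchronous orbit has period T, so by Kepler's third law a = (μT²/4π²)^(1/3).
μT²/4π² = 3.986×10¹⁴ × (8.616×10⁴)² / 39.48 = 7.495×10²² m³.
a = 4.216×10⁷ m = 42163 km.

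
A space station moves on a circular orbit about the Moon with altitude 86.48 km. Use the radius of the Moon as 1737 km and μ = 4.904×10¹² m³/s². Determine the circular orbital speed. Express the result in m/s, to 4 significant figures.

r = 1737 + 86.48 = 1823.5 km = 1.8235×10⁶ m.
For a circular orbit v = √(μ/r) = √(4.904×10¹² / 1.823×10⁶) = √(2.689×10⁶) = 1640 m/s.

v ≈ 1640 m/s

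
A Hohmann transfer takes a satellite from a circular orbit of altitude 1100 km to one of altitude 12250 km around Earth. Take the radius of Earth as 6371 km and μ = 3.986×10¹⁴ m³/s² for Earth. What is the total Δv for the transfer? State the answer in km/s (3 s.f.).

r₁ = 6371 + 1100 = 7471.0 km = 7.4710×10⁶ m.
r₂ = 6371 + 12250 = 18621 km = 1.8621×10⁷ m.
Transfer ellipse a_t = (r₁ + r₂)/2 = 1.305×10⁷ m.
At r₁: circular v_c1 = √(μ/r₁) = 7304 m/s; transfer-perigee v_p = √[μ(2/r₁ − 1/a_t)] = 8727 m/s.
Δv₁ = v_p − v_c1 = 1422 m/s.
At r₂: circular v_c2 = √(μ/r₂) = 4627 m/s; transfer-apogee v_a = √[μ(2/r₂ − 1/a_t)] = 3501 m/s.
Δv₂ = v_c2 − v_a = 1125 m/s.
Total Δv = Δv₁ + Δv₂ = 2548 m/s = 2.548 km/s.

Δv_total ≈ 2.55 km/s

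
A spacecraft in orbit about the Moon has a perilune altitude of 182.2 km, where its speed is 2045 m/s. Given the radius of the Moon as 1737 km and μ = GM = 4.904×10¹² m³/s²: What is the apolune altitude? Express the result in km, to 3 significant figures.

apolune altitude ≈ 6910 km

r_p = 1737 + 182.2 = 1919.2 km = 1.919×10⁶ m.
Specific energy ε = v²/2 − μ/r = -4.642×10⁵ J/kg, so a = −μ/(2ε) = 5.282×10⁶ m.
The apsides satisfy r_p + r_a = 2a, so the apolune radius is 2a − r_p = 8.645×10⁶ m = 8644.8 km.
Apolune altitude = 8644.8 − 1737 = 6907.8 km.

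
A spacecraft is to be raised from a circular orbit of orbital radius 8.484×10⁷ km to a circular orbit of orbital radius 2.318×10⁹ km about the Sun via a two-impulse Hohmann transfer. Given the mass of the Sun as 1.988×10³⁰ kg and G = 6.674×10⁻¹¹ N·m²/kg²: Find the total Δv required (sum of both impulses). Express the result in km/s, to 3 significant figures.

μ = GM = 6.674×10⁻¹¹ × 1.988×10³⁰ = 1.327×10²⁰ m³/s².
r₁ = 8.484×10⁷ km = 8.484×10¹⁰ m.
r₂ = 2.318×10⁹ km = 2.318×10¹² m.
Transfer ellipse a_t = (r₁ + r₂)/2 = 1.201×10¹² m.
At r₁: circular v_c1 = √(μ/r₁) = 39550 m/s; transfer-perihelion v_p = √[μ(2/r₁ − 1/a_t)] = 54930 m/s.
Δv₁ = v_p − v_c1 = 15380 m/s.
At r₂: circular v_c2 = √(μ/r₂) = 7566 m/s; transfer-aphelion v_a = √[μ(2/r₂ − 1/a_t)] = 2010 m/s.
Δv₂ = v_c2 − v_a = 5555 m/s.
Total Δv = Δv₁ + Δv₂ = 20940 m/s = 20.94 km/s.

Δv_total ≈ 20.9 km/s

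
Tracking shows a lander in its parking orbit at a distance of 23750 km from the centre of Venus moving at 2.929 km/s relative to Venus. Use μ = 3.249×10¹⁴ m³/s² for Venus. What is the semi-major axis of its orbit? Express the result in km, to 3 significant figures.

a ≈ 17300 km

r = 2.375×10⁷ m.
Vis-viva rearranged: 1/a = 2/r − v²/μ = 8.421×10⁻⁸ − 2.641×10⁻⁸ = 5.781×10⁻⁸ m⁻¹.
a = 1.730×10⁷ m = 17299 km.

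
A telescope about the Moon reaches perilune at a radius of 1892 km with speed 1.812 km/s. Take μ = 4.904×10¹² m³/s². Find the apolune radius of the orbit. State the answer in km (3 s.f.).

apolune radius ≈ 3270 km

r_p = 1.892×10⁶ m.
Specific energy ε = v²/2 − μ/r = -9.503×10⁵ J/kg, so a = −μ/(2ε) = 2.580×10⁶ m.
The apsides satisfy r_p + r_a = 2a, so the apolune radius is 2a − r_p = 3.269×10⁶ m = 3268.5 km.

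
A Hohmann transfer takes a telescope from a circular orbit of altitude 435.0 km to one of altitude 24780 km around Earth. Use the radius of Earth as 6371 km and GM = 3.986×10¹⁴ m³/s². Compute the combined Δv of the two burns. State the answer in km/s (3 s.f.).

Δv_total ≈ 3.59 km/s

r₁ = 6371 + 435.0 = 6806.0 km = 6.8060×10⁶ m.
r₂ = 6371 + 24780 = 31151 km = 3.1151×10⁷ m.
Transfer ellipse a_t = (r₁ + r₂)/2 = 1.898×10⁷ m.
At r₁: circular v_c1 = √(μ/r₁) = 7653 m/s; transfer-perigee v_p = √[μ(2/r₁ − 1/a_t)] = 9805 m/s.
Δv₁ = v_p − v_c1 = 2152 m/s.
At r₂: circular v_c2 = √(μ/r₂) = 3577 m/s; transfer-apogee v_a = √[μ(2/r₂ − 1/a_t)] = 2142 m/s.
Δv₂ = v_c2 − v_a = 1435 m/s.
Total Δv = Δv₁ + Δv₂ = 3587 m/s = 3.587 km/s.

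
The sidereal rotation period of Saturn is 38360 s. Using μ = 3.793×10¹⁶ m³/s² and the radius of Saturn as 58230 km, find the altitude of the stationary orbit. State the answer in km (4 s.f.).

h_sync ≈ 54000 km

A synchronous orbit has period T, so by Kepler's third law a = (μT²/4π²)^(1/3).
μT²/4π² = 3.793×10¹⁶ × (3.836×10⁴)² / 39.48 = 1.414×10²⁴ m³.
a = 1.122×10⁸ m = 1.1223×10⁵ km.
Altitude h = a − R = 1.1223×10⁵ − 58230 = 54005 km.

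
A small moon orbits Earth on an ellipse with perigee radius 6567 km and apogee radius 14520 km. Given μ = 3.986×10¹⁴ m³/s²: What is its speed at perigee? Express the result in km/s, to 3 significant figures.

v ≈ 9.14 km/s

Semi-major axis a = (r_p + r_a)/2 = 10544 km = 1.054×10⁷ m.
Vis-viva: v² = μ(2/r − 1/a) = 3.986×10¹⁴ × (3.046×10⁻⁷ − 9.485×10⁻⁸) = 8.359×10⁷ m²/s².
v = 9143 m/s = 9.143 km/s.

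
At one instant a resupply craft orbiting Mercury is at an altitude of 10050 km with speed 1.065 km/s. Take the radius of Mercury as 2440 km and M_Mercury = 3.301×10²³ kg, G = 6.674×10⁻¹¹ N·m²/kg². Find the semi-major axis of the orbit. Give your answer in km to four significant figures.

a ≈ 9204 km

μ = GM = 6.674×10⁻¹¹ × 3.301×10²³ = 2.203×10¹³ m³/s².
r = 2440 + 10050 = 12490 km = 1.249×10⁷ m.
Vis-viva rearranged: 1/a = 2/r − v²/μ = 1.601×10⁻⁷ − 5.148×10⁻⁸ = 1.086×10⁻⁷ m⁻¹.
a = 9.204×10⁶ m = 9204.3 km.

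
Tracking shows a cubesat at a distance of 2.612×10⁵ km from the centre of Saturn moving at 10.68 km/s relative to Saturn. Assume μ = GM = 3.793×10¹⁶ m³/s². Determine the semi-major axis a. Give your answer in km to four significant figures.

r = 2.612×10⁸ m.
Specific orbital energy ε = v²/2 − μ/r = (10680)²/2 − 3.793×10¹⁶/2.612×10⁸ = -8.818×10⁷ J/kg.
Since ε = −μ/(2a), a = −μ/(2ε) = 2.151×10⁸ m = 2.1506×10⁵ km.

a ≈ 2.151×10⁵ km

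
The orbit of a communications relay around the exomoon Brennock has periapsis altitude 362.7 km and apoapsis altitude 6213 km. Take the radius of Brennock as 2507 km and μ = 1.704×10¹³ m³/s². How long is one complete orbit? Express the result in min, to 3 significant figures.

T ≈ 354 min

r_p = 2507 + 362.7 = 2869.7 km = 2.8697×10⁶ m.
r_a = 2507 + 6213 = 8720.0 km = 8.7200×10⁶ m.
Semi-major axis a = (r_p + r_a)/2 = (2869.7 + 8720.0)/2 = 5794.9 km = 5.795×10⁶ m.
By Kepler's third law T = 2π√(a³/μ) = 2π × 3.379×10³ = 2.123×10⁴ s.
= 353.9 min.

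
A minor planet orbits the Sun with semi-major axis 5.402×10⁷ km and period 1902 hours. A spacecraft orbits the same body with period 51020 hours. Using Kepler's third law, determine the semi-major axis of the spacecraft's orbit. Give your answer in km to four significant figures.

Kepler's third law: a³ ∝ T², so a₂ = a₁ (T₂/T₁)^(2/3).
T₂/T₁ = 26.82, (T₂/T₁)^(2/3) = 8.961.
a₂ = 5.402×10⁷ × 8.961 = 4.841×10⁸ km.

a₂ ≈ 4.841×10⁸ km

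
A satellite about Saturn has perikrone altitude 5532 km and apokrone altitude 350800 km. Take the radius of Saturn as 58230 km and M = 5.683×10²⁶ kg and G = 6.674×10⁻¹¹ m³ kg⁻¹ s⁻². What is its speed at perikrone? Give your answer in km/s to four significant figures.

v ≈ 32.08 km/s

μ = GM = 6.674×10⁻¹¹ × 5.683×10²⁶ = 3.793×10¹⁶ m³/s².
r_p = 58230 + 5532 = 63762 km = 6.3762×10⁷ m.
r_a = 58230 + 350800 = 409030 km = 4.0903×10⁸ m.
Semi-major axis a = (r_p + r_a)/2 = 2.3640×10⁵ km = 2.364×10⁸ m.
Vis-viva: v² = μ(2/r − 1/a) = 3.793×10¹⁶ × (3.137×10⁻⁸ − 4.230×10⁻⁹) = 1.029×10⁹ m²/s².
v = 32080 m/s = 32.08 km/s.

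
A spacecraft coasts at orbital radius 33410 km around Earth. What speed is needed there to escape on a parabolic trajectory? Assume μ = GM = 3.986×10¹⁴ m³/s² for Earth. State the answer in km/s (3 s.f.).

r = 33410 km = 3.341×10⁷ m.
Escape speed v_esc = √(2μ/r) = √(2 × 3.986×10¹⁴ / 3.341×10⁷) = √(2.386×10⁷) = 4885 m/s.
= 4.885 km/s.

v_esc ≈ 4.88 km/s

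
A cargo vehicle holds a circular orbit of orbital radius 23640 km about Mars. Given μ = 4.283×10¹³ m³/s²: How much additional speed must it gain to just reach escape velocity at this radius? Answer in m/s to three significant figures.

r = 23640 km = 2.364×10⁷ m.
Circular speed v_c = √(μ/r) = 1346 m/s.
Escape speed v_esc = √(2μ/r) = √2 × v_c = 1904 m/s.
Δv = v_esc − v_c = 557.5 m/s.

Δv ≈ 558 m/s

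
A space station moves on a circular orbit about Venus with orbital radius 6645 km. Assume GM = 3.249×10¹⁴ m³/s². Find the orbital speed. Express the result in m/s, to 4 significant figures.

r = 6645 km = 6.645×10⁶ m.
For a circular orbit v = √(μ/r) = √(3.249×10¹⁴ / 6.645×10⁶) = √(4.889×10⁷) = 6992 m/s.

v ≈ 6992 m/s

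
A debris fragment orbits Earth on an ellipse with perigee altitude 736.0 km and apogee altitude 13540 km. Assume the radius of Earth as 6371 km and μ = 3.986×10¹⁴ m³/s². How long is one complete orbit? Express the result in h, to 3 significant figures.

T ≈ 4.34 h

r_p = 6371 + 736.0 = 7107.0 km = 7.1070×10⁶ m.
r_a = 6371 + 13540 = 19911 km = 1.9911×10⁷ m.
Semi-major axis a = (r_p + r_a)/2 = (7107.0 + 19911)/2 = 13509 km = 1.351×10⁷ m.
By Kepler's third law T = 2π√(a³/μ) = 2π × 2.487×10³ = 1.563×10⁴ s.
= 4.341 h.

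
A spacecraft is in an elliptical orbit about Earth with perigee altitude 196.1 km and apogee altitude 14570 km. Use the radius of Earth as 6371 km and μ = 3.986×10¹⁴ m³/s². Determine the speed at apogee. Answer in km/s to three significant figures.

v ≈ 3.01 km/s

r_p = 6371 + 196.1 = 6567.1 km = 6.5671×10⁶ m.
r_a = 6371 + 14570 = 20941 km = 2.0941×10⁷ m.
Semi-major axis a = (r_p + r_a)/2 = 13754 km = 1.375×10⁷ m.
Vis-viva: v² = μ(2/r − 1/a) = 3.986×10¹⁴ × (9.551×10⁻⁸ − 7.271×10⁻⁸) = 9.088×10⁶ m²/s².
v = 3015 m/s = 3.015 km/s.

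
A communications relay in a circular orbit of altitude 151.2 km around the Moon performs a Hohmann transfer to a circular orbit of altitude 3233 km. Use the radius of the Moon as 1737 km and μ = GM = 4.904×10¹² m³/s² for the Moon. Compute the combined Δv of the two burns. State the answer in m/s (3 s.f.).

r₁ = 1737 + 151.2 = 1888.2 km = 1.8882×10⁶ m.
r₂ = 1737 + 3233 = 4970.0 km = 4.9700×10⁶ m.
Transfer ellipse a_t = (r₁ + r₂)/2 = 3.429×10⁶ m.
At r₁: circular v_c1 = √(μ/r₁) = 1612 m/s; transfer-perilune v_p = √[μ(2/r₁ − 1/a_t)] = 1940 m/s.
Δv₁ = v_p − v_c1 = 328.6 m/s.
At r₂: circular v_c2 = √(μ/r₂) = 993.3 m/s; transfer-apolune v_a = √[μ(2/r₂ − 1/a_t)] = 737.1 m/s.
Δv₂ = v_c2 − v_a = 256.2 m/s.
Total Δv = Δv₁ + Δv₂ = 584.8 m/s.

Δv_total ≈ 585 m/s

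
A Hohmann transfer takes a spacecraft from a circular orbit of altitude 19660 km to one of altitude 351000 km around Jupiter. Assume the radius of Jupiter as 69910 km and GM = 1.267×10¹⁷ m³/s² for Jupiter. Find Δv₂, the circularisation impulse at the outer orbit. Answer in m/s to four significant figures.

r₁ = 69910 + 19660 = 89570 km = 8.9570×10⁷ m.
r₂ = 69910 + 351000 = 420910 km = 4.2091×10⁸ m.
Transfer ellipse a_t = (r₁ + r₂)/2 = 2.552×10⁸ m.
At r₁: circular v_c1 = √(μ/r₁) = 37610 m/s; transfer-perijove v_p = √[μ(2/r₁ − 1/a_t)] = 48300 m/s.
At r₂: circular v_c2 = √(μ/r₂) = 17350 m/s; transfer-apojove v_a = √[μ(2/r₂ − 1/a_t)] = 10280 m/s.
Δv₂ = v_c2 − v_a = 7072 m/s.

Δv ≈ 7072 m/s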